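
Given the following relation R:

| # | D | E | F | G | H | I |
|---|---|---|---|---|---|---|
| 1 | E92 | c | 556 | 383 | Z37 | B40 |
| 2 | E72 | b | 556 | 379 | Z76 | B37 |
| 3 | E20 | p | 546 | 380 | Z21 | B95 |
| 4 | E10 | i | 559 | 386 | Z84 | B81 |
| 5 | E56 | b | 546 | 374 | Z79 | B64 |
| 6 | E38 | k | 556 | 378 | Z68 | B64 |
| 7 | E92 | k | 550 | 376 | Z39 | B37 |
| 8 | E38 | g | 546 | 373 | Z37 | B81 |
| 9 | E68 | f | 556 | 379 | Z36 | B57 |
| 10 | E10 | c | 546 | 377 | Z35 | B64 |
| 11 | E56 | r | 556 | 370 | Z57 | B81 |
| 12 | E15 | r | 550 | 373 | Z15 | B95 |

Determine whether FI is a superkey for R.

Rows 5 and 10 have the same FI value (F=546, I=B64) but are distinct tuples, so FI does not determine every attribute — not a superkey.

No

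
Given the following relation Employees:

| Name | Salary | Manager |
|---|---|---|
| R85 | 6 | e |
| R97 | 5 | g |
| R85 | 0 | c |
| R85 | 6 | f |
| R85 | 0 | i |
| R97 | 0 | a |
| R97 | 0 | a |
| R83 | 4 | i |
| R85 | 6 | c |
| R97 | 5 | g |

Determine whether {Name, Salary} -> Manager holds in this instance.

No

(Name=R85, Salary=6): 3 rows → Manager takes values {e, f, c} — violation
(Name=R97, Salary=5): 2 rows → Manager = g, g ✓
(Name=R85, Salary=0): 2 rows → Manager takes values {c, i} — violation
(Name=R97, Salary=0): 2 rows → Manager = a, a ✓
(Name=R83, Salary=4): 1 row → Manager = i ✓
Two rows agree on {Name, Salary} but differ on Manager, so {Name, Salary} -> Manager does not hold.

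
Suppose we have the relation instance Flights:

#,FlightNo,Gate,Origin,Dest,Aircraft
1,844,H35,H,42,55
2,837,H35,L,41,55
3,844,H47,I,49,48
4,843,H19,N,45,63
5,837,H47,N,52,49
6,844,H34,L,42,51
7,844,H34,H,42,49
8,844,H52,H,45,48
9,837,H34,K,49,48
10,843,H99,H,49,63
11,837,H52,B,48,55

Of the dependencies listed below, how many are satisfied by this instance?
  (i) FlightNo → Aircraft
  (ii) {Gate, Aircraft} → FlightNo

0

(i) FlightNo → Aircraft: FlightNo=844: rows 1, 3, 6, 7, 8 → Aircraft takes values {55, 48, 51, 49} — violation; FlightNo=837: rows 2, 5, 9, 11 → Aircraft takes values {55, 49, 48} — violation — fails.
(ii) {Gate, Aircraft} → FlightNo: (Gate=H35, Aircraft=55): rows 1, 2 → FlightNo takes values {844, 837} — violation — fails.
None of the 2 dependencies hold.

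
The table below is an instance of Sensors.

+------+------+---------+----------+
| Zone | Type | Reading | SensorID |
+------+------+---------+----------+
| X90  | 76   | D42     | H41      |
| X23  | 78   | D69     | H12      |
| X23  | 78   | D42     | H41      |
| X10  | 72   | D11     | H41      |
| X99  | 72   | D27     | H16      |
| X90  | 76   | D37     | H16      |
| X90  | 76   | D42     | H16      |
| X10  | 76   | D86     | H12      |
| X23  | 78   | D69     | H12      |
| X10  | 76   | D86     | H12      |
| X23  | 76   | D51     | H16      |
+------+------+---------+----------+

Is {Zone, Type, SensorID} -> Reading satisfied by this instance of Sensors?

(Zone=X90, Type=76, SensorID=H41): 1 row → Reading = D42 ✓
(Zone=X23, Type=78, SensorID=H12): 2 rows → Reading = D69, D69 ✓
(Zone=X23, Type=78, SensorID=H41): 1 row → Reading = D42 ✓
(Zone=X10, Type=72, SensorID=H41): 1 row → Reading = D11 ✓
(Zone=X99, Type=72, SensorID=H16): 1 row → Reading = D27 ✓
(Zone=X90, Type=76, SensorID=H16): 2 rows → Reading takes values {D37, D42} — violation
(Zone=X10, Type=76, SensorID=H12): 2 rows → Reading = D86, D86 ✓
(Zone=X23, Type=76, SensorID=H16): 1 row → Reading = D51 ✓
Two rows agree on {Zone, Type, SensorID} but differ on Reading, so {Zone, Type, SensorID} -> Reading does not hold.

No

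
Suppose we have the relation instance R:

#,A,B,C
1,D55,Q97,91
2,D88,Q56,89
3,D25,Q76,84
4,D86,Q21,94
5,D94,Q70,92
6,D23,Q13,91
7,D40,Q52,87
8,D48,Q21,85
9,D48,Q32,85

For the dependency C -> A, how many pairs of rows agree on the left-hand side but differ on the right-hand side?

1

C=91: violating pairs (1,6) — 1 pair.
C=85: all 2 rows agree on A — 0 pairs.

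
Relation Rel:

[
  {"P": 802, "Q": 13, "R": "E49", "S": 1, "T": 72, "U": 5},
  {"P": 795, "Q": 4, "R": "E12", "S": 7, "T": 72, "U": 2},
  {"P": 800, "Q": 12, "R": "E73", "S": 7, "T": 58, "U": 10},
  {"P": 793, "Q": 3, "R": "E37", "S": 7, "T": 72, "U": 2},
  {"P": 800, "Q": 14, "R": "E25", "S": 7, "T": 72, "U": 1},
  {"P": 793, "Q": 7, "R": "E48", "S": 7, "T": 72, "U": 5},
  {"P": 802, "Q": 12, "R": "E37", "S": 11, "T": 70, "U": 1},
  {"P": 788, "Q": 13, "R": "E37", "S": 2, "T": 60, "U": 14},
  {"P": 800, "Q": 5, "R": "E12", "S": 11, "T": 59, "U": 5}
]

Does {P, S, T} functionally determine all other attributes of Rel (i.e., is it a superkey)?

No

Two distinct rows share (P=793, S=7, T=72), so {P, S, T} does not determine every attribute — not a superkey.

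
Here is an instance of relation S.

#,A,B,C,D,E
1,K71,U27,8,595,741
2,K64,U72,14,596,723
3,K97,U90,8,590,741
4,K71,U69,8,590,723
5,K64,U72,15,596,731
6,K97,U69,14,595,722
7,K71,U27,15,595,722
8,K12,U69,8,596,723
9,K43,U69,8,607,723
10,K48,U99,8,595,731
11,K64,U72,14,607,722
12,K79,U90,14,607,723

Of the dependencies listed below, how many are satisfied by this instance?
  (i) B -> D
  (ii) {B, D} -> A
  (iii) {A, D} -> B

2

(i) B -> D: B=U72: rows 2, 5, 11 → D takes values {596, 607} — violation; B=U90: rows 3, 12 → D takes values {590, 607} — violation; B=U69: rows 4, 6, 8, 9 → D takes values {590, 595, 596, 607} — violation — fails.
(ii) {B, D} -> A: every LHS value maps to a single RHS value — holds.
(iii) {A, D} -> B: every LHS value maps to a single RHS value — holds.
2 of the 3 dependencies hold.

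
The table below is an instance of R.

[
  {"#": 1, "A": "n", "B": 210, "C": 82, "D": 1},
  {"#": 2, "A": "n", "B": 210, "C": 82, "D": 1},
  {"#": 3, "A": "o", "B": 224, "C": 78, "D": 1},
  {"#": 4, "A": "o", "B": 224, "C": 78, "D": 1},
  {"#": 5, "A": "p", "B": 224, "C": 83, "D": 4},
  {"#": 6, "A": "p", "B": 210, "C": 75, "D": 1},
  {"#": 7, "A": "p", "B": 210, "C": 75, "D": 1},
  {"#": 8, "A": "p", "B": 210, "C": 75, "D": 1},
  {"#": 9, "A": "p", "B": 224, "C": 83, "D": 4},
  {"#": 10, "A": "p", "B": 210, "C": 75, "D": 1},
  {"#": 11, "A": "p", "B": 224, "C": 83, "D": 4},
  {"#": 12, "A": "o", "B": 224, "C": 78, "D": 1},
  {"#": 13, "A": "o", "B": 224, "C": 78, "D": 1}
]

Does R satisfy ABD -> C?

Yes

(A=n, B=210, D=1): rows 1, 2 → C = 82, 82 ✓
(A=o, B=224, D=1): rows 3, 4, 12, 13 → C = 78, 78, 78, 78 ✓
(A=p, B=224, D=4): rows 5, 9, 11 → C = 83, 83, 83 ✓
(A=p, B=210, D=1): rows 6, 7, 8, 10 → C = 75, 75, 75, 75 ✓
Every ABD value is associated with a single C value, so ABD -> C holds.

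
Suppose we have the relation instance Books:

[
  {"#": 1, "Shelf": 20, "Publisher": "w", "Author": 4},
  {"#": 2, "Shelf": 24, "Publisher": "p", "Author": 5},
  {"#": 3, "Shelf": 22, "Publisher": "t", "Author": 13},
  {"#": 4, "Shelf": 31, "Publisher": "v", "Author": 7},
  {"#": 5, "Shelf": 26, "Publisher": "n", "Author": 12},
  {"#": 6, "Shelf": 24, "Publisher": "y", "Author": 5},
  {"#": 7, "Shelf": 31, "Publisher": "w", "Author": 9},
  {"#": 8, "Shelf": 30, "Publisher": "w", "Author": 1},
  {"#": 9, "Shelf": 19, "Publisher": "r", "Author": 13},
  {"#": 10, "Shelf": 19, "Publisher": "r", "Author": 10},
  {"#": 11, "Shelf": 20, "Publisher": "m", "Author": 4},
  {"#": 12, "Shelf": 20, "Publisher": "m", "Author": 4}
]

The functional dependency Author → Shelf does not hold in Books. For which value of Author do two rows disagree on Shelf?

13

Author=4: rows 1, 11, 12 → Shelf = 20, 20, 20 ✓
Author=5: rows 2, 6 → Shelf = 24, 24 ✓
Author=13: rows 3, 9 → Shelf takes values {22, 19} — violation
Author=7: row 4 → Shelf = 31 ✓
Author=12: row 5 → Shelf = 26 ✓
Author=9: row 7 → Shelf = 31 ✓
Author=1: row 8 → Shelf = 30 ✓
Author=10: row 10 → Shelf = 19 ✓
The only Author value with inconsistent Shelf is Author=13.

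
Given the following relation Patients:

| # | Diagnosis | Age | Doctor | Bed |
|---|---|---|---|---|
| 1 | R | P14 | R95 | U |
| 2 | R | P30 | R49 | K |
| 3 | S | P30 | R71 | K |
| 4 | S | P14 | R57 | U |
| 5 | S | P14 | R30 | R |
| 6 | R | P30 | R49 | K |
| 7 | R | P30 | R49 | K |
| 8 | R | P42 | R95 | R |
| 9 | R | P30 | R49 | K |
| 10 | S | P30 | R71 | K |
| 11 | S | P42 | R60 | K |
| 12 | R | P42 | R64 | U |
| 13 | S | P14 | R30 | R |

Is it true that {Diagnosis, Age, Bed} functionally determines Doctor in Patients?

(Diagnosis=R, Age=P14, Bed=U): row 1 → Doctor = R95 ✓
(Diagnosis=R, Age=P30, Bed=K): rows 2, 6, 7, 9 → Doctor = R49, R49, R49, R49 ✓
(Diagnosis=S, Age=P30, Bed=K): rows 3, 10 → Doctor = R71, R71 ✓
(Diagnosis=S, Age=P14, Bed=U): row 4 → Doctor = R57 ✓
(Diagnosis=S, Age=P14, Bed=R): rows 5, 13 → Doctor = R30, R30 ✓
(Diagnosis=R, Age=P42, Bed=R): row 8 → Doctor = R95 ✓
(Diagnosis=S, Age=P42, Bed=K): row 11 → Doctor = R60 ✓
(Diagnosis=R, Age=P42, Bed=U): row 12 → Doctor = R64 ✓
Every {Diagnosis, Age, Bed} value is associated with a single Doctor value, so {Diagnosis, Age, Bed} -> Doctor holds.

Yes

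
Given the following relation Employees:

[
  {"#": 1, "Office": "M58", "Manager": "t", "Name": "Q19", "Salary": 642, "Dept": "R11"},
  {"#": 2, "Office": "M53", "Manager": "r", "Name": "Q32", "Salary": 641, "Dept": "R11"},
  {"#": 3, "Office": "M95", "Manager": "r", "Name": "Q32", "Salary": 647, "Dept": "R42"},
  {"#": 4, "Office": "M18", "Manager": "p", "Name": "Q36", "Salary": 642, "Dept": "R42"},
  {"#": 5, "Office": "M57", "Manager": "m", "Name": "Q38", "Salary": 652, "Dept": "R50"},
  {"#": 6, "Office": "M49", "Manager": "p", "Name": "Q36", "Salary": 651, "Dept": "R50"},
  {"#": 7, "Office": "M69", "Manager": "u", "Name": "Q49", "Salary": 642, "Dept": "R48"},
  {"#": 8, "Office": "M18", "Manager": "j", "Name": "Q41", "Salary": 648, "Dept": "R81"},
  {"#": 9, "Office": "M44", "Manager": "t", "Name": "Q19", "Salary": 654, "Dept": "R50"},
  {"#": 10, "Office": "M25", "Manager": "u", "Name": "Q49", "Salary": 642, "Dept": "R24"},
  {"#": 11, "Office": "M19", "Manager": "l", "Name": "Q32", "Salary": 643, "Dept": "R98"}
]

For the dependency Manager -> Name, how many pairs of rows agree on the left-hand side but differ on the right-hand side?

Manager=t: all 2 rows agree on Name — 0 pairs.
Manager=r: all 2 rows agree on Name — 0 pairs.
Manager=p: all 2 rows agree on Name — 0 pairs.
Manager=u: all 2 rows agree on Name — 0 pairs.

0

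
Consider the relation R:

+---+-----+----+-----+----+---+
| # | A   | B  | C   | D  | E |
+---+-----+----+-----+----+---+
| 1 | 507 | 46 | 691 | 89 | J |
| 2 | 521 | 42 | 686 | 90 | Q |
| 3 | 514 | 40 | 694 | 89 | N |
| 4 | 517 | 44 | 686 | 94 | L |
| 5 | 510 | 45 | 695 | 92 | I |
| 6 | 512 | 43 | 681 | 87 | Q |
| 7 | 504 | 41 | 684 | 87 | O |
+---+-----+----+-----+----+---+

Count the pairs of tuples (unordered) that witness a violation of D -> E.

D=89: violating pairs (1,3) — 1 pair.
D=87: violating pairs (6,7) — 1 pair.

2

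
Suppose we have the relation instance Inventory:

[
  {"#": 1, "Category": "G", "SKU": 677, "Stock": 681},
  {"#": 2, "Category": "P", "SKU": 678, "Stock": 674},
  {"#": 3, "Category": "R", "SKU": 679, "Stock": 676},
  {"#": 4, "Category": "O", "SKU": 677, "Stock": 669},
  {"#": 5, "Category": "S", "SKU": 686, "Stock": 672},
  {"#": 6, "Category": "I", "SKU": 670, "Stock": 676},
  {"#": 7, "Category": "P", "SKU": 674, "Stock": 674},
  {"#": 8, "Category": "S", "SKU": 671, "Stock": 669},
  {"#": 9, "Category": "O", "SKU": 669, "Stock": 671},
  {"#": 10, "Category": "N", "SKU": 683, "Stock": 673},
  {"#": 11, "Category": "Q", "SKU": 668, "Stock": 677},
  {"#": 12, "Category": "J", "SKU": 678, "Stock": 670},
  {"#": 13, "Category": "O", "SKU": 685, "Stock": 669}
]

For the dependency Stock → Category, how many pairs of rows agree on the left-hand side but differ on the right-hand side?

Stock=674: all 2 rows agree on Category — 0 pairs.
Stock=676: violating pairs (3,6) — 1 pair.
Stock=669: violating pairs (4,8), (8,13) — 2 pairs.

3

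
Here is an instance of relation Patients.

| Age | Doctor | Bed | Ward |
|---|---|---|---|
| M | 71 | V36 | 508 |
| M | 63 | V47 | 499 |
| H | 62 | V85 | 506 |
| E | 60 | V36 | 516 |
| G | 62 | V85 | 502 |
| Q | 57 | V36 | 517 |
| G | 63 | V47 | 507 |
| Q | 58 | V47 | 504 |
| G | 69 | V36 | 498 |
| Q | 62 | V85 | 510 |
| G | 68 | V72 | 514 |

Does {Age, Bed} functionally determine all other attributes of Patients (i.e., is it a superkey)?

Yes

All 11 rows have distinct {Age, Bed} values, so {Age, Bed} → (all attributes) holds and {Age, Bed} is a superkey.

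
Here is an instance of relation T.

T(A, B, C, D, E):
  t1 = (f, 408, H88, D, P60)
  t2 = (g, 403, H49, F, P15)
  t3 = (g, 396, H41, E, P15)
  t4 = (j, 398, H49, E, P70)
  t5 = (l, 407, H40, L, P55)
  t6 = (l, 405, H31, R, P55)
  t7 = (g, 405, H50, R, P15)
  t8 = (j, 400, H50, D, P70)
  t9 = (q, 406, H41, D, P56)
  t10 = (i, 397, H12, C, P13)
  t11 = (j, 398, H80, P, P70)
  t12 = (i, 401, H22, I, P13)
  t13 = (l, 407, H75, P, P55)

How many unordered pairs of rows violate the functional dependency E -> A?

0

E=P15: all 3 rows agree on A — 0 pairs.
E=P70: all 3 rows agree on A — 0 pairs.
E=P55: all 3 rows agree on A — 0 pairs.
E=P13: all 2 rows agree on A — 0 pairs.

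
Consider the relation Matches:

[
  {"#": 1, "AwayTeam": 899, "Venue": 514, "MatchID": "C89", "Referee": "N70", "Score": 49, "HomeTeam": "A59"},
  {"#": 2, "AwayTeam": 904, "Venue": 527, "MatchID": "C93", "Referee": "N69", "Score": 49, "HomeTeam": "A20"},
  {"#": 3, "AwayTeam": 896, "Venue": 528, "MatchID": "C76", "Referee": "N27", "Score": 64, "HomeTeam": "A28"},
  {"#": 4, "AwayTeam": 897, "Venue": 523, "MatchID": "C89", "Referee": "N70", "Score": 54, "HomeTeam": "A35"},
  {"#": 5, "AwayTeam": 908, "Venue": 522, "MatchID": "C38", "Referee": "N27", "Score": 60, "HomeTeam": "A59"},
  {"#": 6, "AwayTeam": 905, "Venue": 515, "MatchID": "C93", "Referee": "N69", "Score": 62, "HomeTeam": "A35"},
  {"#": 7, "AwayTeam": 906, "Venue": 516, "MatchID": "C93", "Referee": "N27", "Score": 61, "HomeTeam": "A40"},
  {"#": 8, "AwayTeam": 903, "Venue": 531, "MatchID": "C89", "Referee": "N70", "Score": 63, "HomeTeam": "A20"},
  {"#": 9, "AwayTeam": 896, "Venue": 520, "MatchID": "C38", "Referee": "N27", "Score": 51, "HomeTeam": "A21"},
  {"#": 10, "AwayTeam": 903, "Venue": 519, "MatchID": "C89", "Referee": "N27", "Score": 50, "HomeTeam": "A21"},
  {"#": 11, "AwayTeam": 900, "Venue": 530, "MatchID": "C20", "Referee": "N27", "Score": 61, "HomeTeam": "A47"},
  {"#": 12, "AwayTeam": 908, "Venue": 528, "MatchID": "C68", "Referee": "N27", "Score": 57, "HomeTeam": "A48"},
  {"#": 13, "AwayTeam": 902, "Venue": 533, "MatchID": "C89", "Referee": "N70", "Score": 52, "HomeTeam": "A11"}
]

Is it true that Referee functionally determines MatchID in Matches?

No

Referee=N70: rows 1, 4, 8, 13 → MatchID = C89, C89, C89, C89 ✓
Referee=N69: rows 2, 6 → MatchID = C93, C93 ✓
Referee=N27: rows 3, 5, 7, 9, 10, 11, 12 → MatchID takes values {C76, C38, C93, C89, C20, C68} — violation
Two rows agree on Referee but differ on MatchID, so Referee -> MatchID does not hold.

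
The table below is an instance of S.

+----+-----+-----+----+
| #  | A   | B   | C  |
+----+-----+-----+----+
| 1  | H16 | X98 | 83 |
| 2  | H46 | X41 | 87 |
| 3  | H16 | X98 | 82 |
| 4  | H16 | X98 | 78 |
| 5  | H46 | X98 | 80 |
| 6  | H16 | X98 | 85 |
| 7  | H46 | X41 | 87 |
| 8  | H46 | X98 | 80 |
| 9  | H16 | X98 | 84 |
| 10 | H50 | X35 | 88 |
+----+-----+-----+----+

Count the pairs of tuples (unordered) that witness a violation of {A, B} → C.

10

(A=H16, B=X98): violating pairs (1,3), (1,4), (1,6), (1,9), (3,4), (3,6), (3,9), (4,6), (4,9), (6,9) — 10 pairs.
(A=H46, B=X41): all 2 rows agree on C — 0 pairs.
(A=H46, B=X98): all 2 rows agree on C — 0 pairs.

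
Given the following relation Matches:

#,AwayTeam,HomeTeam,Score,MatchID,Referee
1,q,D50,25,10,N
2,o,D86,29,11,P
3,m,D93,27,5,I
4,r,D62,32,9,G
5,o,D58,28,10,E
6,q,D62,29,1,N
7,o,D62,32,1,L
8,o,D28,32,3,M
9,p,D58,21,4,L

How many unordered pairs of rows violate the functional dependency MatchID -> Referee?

MatchID=10: violating pairs (1,5) — 1 pair.
MatchID=1: violating pairs (6,7) — 1 pair.

2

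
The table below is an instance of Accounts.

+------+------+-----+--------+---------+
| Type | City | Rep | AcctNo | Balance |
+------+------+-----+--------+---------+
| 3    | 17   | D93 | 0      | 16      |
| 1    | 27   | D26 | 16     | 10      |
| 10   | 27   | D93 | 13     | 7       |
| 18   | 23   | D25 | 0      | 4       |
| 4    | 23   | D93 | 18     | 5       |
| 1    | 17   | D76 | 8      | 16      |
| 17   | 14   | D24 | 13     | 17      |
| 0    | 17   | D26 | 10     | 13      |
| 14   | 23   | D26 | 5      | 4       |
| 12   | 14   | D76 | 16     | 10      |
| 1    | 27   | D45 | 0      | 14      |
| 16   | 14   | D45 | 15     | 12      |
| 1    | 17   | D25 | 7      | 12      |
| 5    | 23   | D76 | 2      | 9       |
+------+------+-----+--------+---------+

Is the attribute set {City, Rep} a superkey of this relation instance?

Yes

All 14 rows have distinct {City, Rep} values, so {City, Rep} → (all attributes) holds and {City, Rep} is a superkey.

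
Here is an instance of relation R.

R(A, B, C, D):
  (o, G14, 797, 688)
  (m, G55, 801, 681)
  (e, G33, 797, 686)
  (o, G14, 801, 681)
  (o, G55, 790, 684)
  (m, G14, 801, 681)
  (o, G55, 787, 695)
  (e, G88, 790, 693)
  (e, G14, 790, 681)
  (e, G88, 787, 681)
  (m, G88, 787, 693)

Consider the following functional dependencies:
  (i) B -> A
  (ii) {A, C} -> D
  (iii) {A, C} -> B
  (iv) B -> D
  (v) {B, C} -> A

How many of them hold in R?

(i) B -> A: B=G14: 4 rows → A takes values {o, m, e} — violation; B=G55: 3 rows → A takes values {m, o} — violation; B=G88: 3 rows → A takes values {e, m} — violation — fails.
(ii) {A, C} -> D: (A=e, C=790): 2 rows → D takes values {693, 681} — violation — fails.
(iii) {A, C} -> B: (A=m, C=801): 2 rows → B takes values {G55, G14} — violation; (A=e, C=790): 2 rows → B takes values {G88, G14} — violation — fails.
(iv) B -> D: B=G14: 4 rows → D takes values {688, 681} — violation; B=G55: 3 rows → D takes values {681, 684, 695} — violation; B=G88: 3 rows → D takes values {693, 681} — violation — fails.
(v) {B, C} -> A: (B=G14, C=801): 2 rows → A takes values {o, m} — violation; (B=G88, C=787): 2 rows → A takes values {e, m} — violation — fails.
None of the 5 dependencies hold.

0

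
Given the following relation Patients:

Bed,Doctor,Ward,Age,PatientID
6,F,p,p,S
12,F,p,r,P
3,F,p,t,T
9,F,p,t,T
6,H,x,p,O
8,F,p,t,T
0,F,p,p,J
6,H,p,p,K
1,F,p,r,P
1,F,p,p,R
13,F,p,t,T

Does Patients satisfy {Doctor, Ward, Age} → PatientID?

(Doctor=F, Ward=p, Age=p): 3 rows → PatientID takes values {S, J, R} — violation
(Doctor=F, Ward=p, Age=r): 2 rows → PatientID = P, P ✓
(Doctor=F, Ward=p, Age=t): 4 rows → PatientID = T, T, T, T ✓
(Doctor=H, Ward=x, Age=p): 1 row → PatientID = O ✓
(Doctor=H, Ward=p, Age=p): 1 row → PatientID = K ✓
Two rows agree on {Doctor, Ward, Age} but differ on PatientID, so {Doctor, Ward, Age} → PatientID does not hold.

No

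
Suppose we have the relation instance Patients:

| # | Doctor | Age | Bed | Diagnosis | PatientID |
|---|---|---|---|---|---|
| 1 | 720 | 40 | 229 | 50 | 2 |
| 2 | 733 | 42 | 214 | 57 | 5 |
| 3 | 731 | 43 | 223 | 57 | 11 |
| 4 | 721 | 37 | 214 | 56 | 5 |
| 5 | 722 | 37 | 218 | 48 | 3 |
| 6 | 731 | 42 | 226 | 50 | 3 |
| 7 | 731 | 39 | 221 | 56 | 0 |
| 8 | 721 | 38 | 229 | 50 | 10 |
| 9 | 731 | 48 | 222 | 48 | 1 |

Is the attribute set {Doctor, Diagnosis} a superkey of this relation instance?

All 9 rows have distinct {Doctor, Diagnosis} values, so {Doctor, Diagnosis} → (all attributes) holds and {Doctor, Diagnosis} is a superkey.

Yes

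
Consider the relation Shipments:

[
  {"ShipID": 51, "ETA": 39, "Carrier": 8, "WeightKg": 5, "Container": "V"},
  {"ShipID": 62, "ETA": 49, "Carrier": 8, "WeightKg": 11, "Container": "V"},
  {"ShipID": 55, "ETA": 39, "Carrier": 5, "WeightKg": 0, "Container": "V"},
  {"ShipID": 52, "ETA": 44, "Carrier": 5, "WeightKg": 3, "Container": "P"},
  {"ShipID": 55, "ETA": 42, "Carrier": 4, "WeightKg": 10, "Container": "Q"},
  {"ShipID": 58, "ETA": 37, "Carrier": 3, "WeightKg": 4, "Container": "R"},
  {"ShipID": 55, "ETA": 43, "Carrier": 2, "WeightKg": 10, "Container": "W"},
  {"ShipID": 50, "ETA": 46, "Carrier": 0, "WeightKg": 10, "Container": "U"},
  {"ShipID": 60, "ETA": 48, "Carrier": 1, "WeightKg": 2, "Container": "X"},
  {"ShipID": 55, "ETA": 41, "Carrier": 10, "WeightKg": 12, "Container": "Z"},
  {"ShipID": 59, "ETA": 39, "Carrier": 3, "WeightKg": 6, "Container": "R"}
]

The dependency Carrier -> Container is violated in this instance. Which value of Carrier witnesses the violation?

Carrier=8: 2 rows → Container = V, V ✓
Carrier=5: 2 rows → Container takes values {V, P} — violation
Carrier=4: 1 row → Container = Q ✓
Carrier=3: 2 rows → Container = R, R ✓
Carrier=2: 1 row → Container = W ✓
Carrier=0: 1 row → Container = U ✓
Carrier=1: 1 row → Container = X ✓
Carrier=10: 1 row → Container = Z ✓
The only Carrier value with inconsistent Container is Carrier=5.

5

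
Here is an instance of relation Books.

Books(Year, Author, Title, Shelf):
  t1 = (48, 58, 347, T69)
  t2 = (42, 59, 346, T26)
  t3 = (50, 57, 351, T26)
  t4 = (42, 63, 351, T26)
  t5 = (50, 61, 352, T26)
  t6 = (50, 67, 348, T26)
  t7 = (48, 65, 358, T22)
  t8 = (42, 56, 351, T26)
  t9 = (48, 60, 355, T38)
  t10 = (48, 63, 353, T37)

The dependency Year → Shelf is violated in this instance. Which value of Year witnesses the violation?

Year=48: rows 1, 7, 9, 10 → Shelf takes values {T69, T22, T38, T37} — violation
Year=42: rows 2, 4, 8 → Shelf = T26, T26, T26 ✓
Year=50: rows 3, 5, 6 → Shelf = T26, T26, T26 ✓
The only Year value with inconsistent Shelf is Year=48.

48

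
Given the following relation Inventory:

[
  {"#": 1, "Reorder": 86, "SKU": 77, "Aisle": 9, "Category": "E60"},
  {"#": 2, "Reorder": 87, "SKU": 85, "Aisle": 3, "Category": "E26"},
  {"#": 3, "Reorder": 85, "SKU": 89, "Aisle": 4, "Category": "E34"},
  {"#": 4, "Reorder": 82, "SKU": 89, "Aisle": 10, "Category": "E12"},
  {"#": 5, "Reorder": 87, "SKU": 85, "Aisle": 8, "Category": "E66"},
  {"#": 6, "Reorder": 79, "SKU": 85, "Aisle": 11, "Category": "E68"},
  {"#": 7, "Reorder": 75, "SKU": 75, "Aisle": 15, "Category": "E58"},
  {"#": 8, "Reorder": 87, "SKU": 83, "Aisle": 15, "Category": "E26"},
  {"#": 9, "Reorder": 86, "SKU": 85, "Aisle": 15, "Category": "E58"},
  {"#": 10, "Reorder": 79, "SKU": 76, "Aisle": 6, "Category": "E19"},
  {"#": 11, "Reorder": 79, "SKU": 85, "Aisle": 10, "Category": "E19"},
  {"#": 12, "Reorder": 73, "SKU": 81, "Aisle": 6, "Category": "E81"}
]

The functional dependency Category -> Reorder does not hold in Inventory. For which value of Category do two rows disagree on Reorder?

Category=E60: row 1 → Reorder = 86 ✓
Category=E26: rows 2, 8 → Reorder = 87, 87 ✓
Category=E34: row 3 → Reorder = 85 ✓
Category=E12: row 4 → Reorder = 82 ✓
Category=E66: row 5 → Reorder = 87 ✓
Category=E68: row 6 → Reorder = 79 ✓
Category=E58: rows 7, 9 → Reorder takes values {75, 86} — violation
Category=E19: rows 10, 11 → Reorder = 79, 79 ✓
Category=E81: row 12 → Reorder = 73 ✓
The only Category value with inconsistent Reorder is Category=E58.

E58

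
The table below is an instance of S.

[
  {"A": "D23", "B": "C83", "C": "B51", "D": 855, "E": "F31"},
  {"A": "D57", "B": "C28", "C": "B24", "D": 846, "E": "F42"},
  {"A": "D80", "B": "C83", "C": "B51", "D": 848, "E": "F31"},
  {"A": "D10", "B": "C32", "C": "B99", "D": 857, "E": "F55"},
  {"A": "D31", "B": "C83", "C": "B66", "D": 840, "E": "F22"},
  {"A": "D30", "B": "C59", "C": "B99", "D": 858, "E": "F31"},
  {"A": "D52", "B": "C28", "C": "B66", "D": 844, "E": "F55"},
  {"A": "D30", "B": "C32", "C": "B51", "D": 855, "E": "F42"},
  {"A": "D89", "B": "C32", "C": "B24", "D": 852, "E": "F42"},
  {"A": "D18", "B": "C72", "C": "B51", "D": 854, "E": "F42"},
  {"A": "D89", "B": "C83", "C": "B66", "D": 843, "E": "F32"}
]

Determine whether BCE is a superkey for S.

Two distinct rows share (B=C83, C=B51, E=F31), so BCE does not determine every attribute — not a superkey.

No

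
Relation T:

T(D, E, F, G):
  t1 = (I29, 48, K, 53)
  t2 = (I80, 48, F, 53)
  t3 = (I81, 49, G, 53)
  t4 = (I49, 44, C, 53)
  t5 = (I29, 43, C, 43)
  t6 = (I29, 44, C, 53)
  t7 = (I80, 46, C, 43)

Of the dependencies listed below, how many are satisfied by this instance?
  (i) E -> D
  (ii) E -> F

(i) E -> D: E=48: rows 1, 2 → D takes values {I29, I80} — violation; E=44: rows 4, 6 → D takes values {I49, I29} — violation — fails.
(ii) E -> F: E=48: rows 1, 2 → F takes values {K, F} — violation — fails.
None of the 2 dependencies hold.

0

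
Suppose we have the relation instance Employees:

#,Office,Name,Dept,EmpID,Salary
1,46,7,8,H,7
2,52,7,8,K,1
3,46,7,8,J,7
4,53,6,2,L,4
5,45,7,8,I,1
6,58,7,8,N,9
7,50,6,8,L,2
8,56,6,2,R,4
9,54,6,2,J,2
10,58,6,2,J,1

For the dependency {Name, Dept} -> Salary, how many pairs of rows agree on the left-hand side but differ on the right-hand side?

(Name=7, Dept=8): violating pairs (1,2), (1,5), (1,6), (2,3), (2,6), (3,5), (3,6), (5,6) — 8 pairs.
(Name=6, Dept=2): violating pairs (4,9), (4,10), (8,9), (8,10), (9,10) — 5 pairs.

13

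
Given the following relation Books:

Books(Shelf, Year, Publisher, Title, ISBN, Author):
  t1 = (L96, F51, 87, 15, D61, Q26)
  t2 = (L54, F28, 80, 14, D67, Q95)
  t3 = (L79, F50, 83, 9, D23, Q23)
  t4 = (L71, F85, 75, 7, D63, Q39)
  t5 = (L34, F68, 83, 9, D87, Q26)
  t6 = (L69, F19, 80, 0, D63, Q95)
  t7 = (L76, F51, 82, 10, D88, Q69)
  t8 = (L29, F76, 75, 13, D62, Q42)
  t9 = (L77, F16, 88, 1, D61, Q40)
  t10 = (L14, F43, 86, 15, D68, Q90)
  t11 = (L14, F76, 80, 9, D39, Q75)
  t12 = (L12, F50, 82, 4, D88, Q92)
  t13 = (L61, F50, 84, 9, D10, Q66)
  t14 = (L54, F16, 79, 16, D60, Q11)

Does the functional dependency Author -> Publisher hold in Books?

Author=Q26: rows 1, 5 → Publisher takes values {87, 83} — violation
Author=Q95: rows 2, 6 → Publisher = 80, 80 ✓
Author=Q23: row 3 → Publisher = 83 ✓
Author=Q39: row 4 → Publisher = 75 ✓
Author=Q69: row 7 → Publisher = 82 ✓
Author=Q42: row 8 → Publisher = 75 ✓
Author=Q40: row 9 → Publisher = 88 ✓
Author=Q90: row 10 → Publisher = 86 ✓
Author=Q75: row 11 → Publisher = 80 ✓
Author=Q92: row 12 → Publisher = 82 ✓
Author=Q66: row 13 → Publisher = 84 ✓
Author=Q11: row 14 → Publisher = 79 ✓
Two rows agree on Author but differ on Publisher, so Author -> Publisher does not hold.

No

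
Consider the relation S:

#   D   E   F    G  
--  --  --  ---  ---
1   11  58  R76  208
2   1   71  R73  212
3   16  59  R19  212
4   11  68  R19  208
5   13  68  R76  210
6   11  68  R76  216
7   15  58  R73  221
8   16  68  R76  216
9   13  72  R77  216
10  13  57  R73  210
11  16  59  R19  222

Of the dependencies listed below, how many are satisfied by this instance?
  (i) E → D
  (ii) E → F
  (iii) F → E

(i) E → D: E=58: rows 1, 7 → D takes values {11, 15} — violation; E=68: rows 4, 5, 6, 8 → D takes values {11, 13, 16} — violation — fails.
(ii) E → F: E=58: rows 1, 7 → F takes values {R76, R73} — violation; E=68: rows 4, 5, 6, 8 → F takes values {R19, R76} — violation — fails.
(iii) F → E: F=R76: rows 1, 5, 6, 8 → E takes values {58, 68} — violation; F=R73: rows 2, 7, 10 → E takes values {71, 58, 57} — violation; F=R19: rows 3, 4, 11 → E takes values {59, 68} — violation — fails.
None of the 3 dependencies hold.

0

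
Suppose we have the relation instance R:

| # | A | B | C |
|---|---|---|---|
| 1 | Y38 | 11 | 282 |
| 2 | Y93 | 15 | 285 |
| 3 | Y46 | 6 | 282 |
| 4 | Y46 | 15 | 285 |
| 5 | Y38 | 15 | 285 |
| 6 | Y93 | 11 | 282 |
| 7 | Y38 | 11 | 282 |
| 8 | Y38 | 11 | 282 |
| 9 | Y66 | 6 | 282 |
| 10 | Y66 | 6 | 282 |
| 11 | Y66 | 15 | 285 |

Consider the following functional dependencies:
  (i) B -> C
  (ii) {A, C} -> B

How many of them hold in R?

2

(i) B -> C: every LHS value maps to a single RHS value — holds.
(ii) {A, C} -> B: every LHS value maps to a single RHS value — holds.
2 of the 2 dependencies hold.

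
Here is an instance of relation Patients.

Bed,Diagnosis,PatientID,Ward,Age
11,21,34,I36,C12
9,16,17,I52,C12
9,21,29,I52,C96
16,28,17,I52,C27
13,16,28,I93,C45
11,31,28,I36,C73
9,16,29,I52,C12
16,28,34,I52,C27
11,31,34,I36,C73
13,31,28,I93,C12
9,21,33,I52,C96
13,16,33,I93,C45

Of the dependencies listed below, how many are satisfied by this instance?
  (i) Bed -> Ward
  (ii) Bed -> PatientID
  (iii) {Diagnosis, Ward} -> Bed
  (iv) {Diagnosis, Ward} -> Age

3

(i) Bed -> Ward: every LHS value maps to a single RHS value — holds.
(ii) Bed -> PatientID: Bed=11: 3 rows → PatientID takes values {34, 28} — violation; Bed=9: 4 rows → PatientID takes values {17, 29, 33} — violation; Bed=16: 2 rows → PatientID takes values {17, 34} — violation; Bed=13: 3 rows → PatientID takes values {28, 33} — violation — fails.
(iii) {Diagnosis, Ward} -> Bed: every LHS value maps to a single RHS value — holds.
(iv) {Diagnosis, Ward} -> Age: every LHS value maps to a single RHS value — holds.
3 of the 4 dependencies hold.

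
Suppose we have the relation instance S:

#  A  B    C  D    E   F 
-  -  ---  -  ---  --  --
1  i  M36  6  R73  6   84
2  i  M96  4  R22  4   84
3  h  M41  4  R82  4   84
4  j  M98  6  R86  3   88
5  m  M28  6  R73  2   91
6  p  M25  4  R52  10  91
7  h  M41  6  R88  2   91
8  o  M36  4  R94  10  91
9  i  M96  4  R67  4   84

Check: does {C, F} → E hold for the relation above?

(C=6, F=84): row 1 → E = 6 ✓
(C=4, F=84): rows 2, 3, 9 → E = 4, 4, 4 ✓
(C=6, F=88): row 4 → E = 3 ✓
(C=6, F=91): rows 5, 7 → E = 2, 2 ✓
(C=4, F=91): rows 6, 8 → E = 10, 10 ✓
Every {C, F} value is associated with a single E value, so {C, F} → E holds.

Yes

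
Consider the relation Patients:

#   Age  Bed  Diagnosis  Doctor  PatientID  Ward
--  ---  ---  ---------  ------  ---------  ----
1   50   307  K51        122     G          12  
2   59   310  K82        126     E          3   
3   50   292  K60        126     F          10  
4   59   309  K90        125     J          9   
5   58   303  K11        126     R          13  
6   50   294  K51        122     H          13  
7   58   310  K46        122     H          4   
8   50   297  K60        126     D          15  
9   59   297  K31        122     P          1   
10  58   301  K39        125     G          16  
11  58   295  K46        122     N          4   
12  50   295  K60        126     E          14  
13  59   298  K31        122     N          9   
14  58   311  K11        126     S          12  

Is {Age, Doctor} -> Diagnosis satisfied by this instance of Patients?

(Age=50, Doctor=122): rows 1, 6 → Diagnosis = K51, K51 ✓
(Age=59, Doctor=126): row 2 → Diagnosis = K82 ✓
(Age=50, Doctor=126): rows 3, 8, 12 → Diagnosis = K60, K60, K60 ✓
(Age=59, Doctor=125): row 4 → Diagnosis = K90 ✓
(Age=58, Doctor=126): rows 5, 14 → Diagnosis = K11, K11 ✓
(Age=58, Doctor=122): rows 7, 11 → Diagnosis = K46, K46 ✓
(Age=59, Doctor=122): rows 9, 13 → Diagnosis = K31, K31 ✓
(Age=58, Doctor=125): row 10 → Diagnosis = K39 ✓
Every {Age, Doctor} value is associated with a single Diagnosis value, so {Age, Doctor} -> Diagnosis holds.

Yes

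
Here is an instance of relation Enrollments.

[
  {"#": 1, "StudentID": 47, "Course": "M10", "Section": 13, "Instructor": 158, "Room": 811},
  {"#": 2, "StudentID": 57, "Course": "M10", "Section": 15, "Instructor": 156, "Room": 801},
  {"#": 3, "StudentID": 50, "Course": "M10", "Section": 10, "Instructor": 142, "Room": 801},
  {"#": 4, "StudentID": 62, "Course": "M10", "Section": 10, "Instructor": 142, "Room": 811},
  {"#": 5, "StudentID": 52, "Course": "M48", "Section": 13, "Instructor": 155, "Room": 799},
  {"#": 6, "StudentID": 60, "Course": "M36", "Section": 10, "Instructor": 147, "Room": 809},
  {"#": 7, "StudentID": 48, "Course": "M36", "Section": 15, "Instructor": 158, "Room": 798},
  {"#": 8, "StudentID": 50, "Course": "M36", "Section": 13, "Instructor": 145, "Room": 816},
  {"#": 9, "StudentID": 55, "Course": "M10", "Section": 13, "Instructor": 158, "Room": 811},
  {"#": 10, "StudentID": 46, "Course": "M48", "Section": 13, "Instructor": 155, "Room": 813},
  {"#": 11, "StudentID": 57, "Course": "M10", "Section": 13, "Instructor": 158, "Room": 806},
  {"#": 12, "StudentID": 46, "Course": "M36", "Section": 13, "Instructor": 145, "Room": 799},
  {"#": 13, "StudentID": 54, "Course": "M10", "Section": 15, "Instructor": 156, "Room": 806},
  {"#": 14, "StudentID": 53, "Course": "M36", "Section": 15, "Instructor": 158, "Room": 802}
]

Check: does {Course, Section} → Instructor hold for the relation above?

Yes

(Course=M10, Section=13): rows 1, 9, 11 → Instructor = 158, 158, 158 ✓
(Course=M10, Section=15): rows 2, 13 → Instructor = 156, 156 ✓
(Course=M10, Section=10): rows 3, 4 → Instructor = 142, 142 ✓
(Course=M48, Section=13): rows 5, 10 → Instructor = 155, 155 ✓
(Course=M36, Section=10): row 6 → Instructor = 147 ✓
(Course=M36, Section=15): rows 7, 14 → Instructor = 158, 158 ✓
(Course=M36, Section=13): rows 8, 12 → Instructor = 145, 145 ✓
Every {Course, Section} value is associated with a single Instructor value, so {Course, Section} → Instructor holds.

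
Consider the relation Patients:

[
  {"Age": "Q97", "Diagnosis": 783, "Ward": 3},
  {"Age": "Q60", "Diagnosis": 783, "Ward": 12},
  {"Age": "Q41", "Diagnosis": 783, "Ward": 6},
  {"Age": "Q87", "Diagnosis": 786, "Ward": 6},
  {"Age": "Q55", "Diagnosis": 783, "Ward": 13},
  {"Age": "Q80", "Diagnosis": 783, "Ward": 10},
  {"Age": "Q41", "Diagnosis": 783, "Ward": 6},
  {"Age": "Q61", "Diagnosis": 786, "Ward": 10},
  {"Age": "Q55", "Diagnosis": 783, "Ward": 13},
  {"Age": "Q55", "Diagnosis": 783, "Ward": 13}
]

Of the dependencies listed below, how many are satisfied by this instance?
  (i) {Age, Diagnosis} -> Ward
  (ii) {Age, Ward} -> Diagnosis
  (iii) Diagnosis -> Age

2

(i) {Age, Diagnosis} -> Ward: every LHS value maps to a single RHS value — holds.
(ii) {Age, Ward} -> Diagnosis: every LHS value maps to a single RHS value — holds.
(iii) Diagnosis -> Age: Diagnosis=783: 8 rows → Age takes values {Q97, Q60, Q41, Q55, Q80} — violation; Diagnosis=786: 2 rows → Age takes values {Q87, Q61} — violation — fails.
2 of the 3 dependencies hold.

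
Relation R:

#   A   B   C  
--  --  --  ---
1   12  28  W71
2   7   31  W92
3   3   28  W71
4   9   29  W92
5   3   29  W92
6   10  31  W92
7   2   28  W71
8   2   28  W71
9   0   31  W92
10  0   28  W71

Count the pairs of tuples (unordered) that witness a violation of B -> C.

B=28: all 5 rows agree on C — 0 pairs.
B=31: all 3 rows agree on C — 0 pairs.
B=29: all 2 rows agree on C — 0 pairs.

0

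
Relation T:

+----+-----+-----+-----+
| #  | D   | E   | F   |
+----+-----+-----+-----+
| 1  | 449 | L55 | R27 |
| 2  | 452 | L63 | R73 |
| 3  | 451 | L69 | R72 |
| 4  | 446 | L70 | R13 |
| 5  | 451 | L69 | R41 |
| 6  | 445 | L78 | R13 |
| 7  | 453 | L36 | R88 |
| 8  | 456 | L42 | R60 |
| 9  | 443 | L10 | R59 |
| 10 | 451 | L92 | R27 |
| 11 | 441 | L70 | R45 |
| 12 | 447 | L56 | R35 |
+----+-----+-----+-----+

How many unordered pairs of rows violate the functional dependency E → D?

E=L69: all 2 rows agree on D — 0 pairs.
E=L70: violating pairs (4,11) — 1 pair.

1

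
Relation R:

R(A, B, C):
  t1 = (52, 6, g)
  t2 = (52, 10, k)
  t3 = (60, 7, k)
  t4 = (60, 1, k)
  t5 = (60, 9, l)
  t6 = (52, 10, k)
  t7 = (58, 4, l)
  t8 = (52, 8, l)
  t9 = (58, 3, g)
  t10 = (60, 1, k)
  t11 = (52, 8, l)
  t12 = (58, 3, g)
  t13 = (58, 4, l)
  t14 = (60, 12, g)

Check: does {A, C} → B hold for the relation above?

(A=52, C=g): row 1 → B = 6 ✓
(A=52, C=k): rows 2, 6 → B = 10, 10 ✓
(A=60, C=k): rows 3, 4, 10 → B takes values {7, 1} — violation
(A=60, C=l): row 5 → B = 9 ✓
(A=58, C=l): rows 7, 13 → B = 4, 4 ✓
(A=52, C=l): rows 8, 11 → B = 8, 8 ✓
(A=58, C=g): rows 9, 12 → B = 3, 3 ✓
(A=60, C=g): row 14 → B = 12 ✓
Two rows agree on {A, C} but differ on B, so {A, C} → B does not hold.

No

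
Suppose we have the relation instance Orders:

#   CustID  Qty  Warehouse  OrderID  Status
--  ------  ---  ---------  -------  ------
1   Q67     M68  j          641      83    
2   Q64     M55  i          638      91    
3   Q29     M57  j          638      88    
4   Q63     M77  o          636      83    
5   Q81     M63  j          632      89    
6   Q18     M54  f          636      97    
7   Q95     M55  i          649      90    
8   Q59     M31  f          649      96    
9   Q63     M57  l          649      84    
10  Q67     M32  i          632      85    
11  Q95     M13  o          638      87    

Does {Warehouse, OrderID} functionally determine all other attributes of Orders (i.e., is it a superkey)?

Yes

All 11 rows have distinct {Warehouse, OrderID} values, so {Warehouse, OrderID} → (all attributes) holds and {Warehouse, OrderID} is a superkey.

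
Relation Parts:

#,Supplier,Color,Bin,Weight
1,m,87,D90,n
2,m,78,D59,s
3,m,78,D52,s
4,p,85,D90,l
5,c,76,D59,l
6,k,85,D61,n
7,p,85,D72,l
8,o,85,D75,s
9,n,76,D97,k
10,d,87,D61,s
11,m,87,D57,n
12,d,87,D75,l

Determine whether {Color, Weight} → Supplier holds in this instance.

(Color=87, Weight=n): rows 1, 11 → Supplier = m, m ✓
(Color=78, Weight=s): rows 2, 3 → Supplier = m, m ✓
(Color=85, Weight=l): rows 4, 7 → Supplier = p, p ✓
(Color=76, Weight=l): row 5 → Supplier = c ✓
(Color=85, Weight=n): row 6 → Supplier = k ✓
(Color=85, Weight=s): row 8 → Supplier = o ✓
(Color=76, Weight=k): row 9 → Supplier = n ✓
(Color=87, Weight=s): row 10 → Supplier = d ✓
(Color=87, Weight=l): row 12 → Supplier = d ✓
Every {Color, Weight} value is associated with a single Supplier value, so {Color, Weight} → Supplier holds.

Yes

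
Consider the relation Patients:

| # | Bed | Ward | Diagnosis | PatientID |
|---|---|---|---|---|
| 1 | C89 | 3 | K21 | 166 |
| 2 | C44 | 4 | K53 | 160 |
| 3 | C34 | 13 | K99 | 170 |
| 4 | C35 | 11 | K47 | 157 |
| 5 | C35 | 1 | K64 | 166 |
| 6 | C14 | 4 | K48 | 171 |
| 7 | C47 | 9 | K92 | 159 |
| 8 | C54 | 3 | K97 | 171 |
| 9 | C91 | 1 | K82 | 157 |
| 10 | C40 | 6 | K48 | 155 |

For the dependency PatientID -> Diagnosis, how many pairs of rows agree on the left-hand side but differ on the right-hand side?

PatientID=166: violating pairs (1,5) — 1 pair.
PatientID=157: violating pairs (4,9) — 1 pair.
PatientID=171: violating pairs (6,8) — 1 pair.

3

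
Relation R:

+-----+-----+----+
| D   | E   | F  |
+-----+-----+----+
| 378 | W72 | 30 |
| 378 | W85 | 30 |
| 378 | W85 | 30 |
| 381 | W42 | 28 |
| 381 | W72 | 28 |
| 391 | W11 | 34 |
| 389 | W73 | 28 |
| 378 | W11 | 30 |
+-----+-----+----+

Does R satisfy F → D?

F=30: 4 rows → D = 378, 378, 378, 378 ✓
F=28: 3 rows → D takes values {381, 389} — violation
F=34: 1 row → D = 391 ✓
Two rows agree on F but differ on D, so F → D does not hold.

No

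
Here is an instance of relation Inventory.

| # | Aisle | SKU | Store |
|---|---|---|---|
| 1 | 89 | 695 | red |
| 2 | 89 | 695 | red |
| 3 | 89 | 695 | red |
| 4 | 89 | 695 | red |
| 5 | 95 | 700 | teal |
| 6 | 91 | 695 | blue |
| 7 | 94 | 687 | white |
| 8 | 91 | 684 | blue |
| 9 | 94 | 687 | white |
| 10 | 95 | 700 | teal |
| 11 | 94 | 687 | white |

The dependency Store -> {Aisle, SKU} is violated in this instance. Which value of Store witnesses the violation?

Store=red: rows 1, 2, 3, 4 → {Aisle,SKU} = (89, 695), (89, 695), (89, 695), (89, 695) ✓
Store=teal: rows 5, 10 → {Aisle,SKU} = (95, 700), (95, 700) ✓
Store=blue: rows 6, 8 → {Aisle,SKU} takes values {(91, 695), (91, 684)} — violation
Store=white: rows 7, 9, 11 → {Aisle,SKU} = (94, 687), (94, 687), (94, 687) ✓
The only Store value with inconsistent RHS is Store=blue.

blue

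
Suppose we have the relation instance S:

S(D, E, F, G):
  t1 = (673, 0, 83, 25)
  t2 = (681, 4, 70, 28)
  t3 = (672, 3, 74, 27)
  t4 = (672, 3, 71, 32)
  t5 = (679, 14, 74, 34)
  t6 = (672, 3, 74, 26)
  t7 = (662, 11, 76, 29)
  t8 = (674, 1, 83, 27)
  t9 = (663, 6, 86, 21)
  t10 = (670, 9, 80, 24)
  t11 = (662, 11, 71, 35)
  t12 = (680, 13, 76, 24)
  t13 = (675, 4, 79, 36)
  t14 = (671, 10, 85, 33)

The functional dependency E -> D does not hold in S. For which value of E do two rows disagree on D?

E=0: row 1 → D = 673 ✓
E=4: rows 2, 13 → D takes values {681, 675} — violation
E=3: rows 3, 4, 6 → D = 672, 672, 672 ✓
E=14: row 5 → D = 679 ✓
E=11: rows 7, 11 → D = 662, 662 ✓
E=1: row 8 → D = 674 ✓
E=6: row 9 → D = 663 ✓
E=9: row 10 → D = 670 ✓
E=13: row 12 → D = 680 ✓
E=10: row 14 → D = 671 ✓
The only E value with inconsistent D is E=4.

4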